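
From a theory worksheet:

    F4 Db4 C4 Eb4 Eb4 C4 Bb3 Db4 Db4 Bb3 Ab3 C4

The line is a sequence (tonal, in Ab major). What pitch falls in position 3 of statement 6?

Eb3

The unit is 4 notes. Position-3 pitches of the 3 shown cells: C4, Bb3, Ab3.
Extending down a 2nd: G3 → F3 → Eb3.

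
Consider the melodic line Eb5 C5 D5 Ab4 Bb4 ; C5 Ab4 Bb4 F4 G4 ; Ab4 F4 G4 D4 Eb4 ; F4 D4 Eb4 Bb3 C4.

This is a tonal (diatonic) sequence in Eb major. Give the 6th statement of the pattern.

Bb3 G3 Ab3 Eb3 F3

Unit = 5 notes; the statements start on Eb5, C5, Ab4, F4, moving down a 3rd each time.
Carrying on: D4 → Bb3.
Statement 6 starts on Bb3 and keeps the same diatonic contour: Bb3 G3 Ab3 Eb3 F3.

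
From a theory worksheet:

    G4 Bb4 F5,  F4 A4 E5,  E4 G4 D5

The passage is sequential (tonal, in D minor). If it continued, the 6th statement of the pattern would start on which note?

The 3-note cells begin on G4, F4, E4 — each down a 2nd from the last.
Extending the heads down a 2nd: D4 → C4 → Bb3.

Bb3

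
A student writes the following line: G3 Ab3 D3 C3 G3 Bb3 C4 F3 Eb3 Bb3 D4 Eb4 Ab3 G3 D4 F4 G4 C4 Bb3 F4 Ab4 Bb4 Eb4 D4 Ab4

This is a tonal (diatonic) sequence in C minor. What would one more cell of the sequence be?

With a 5-note motive the entries are G3, Bb3, D4, F4, Ab4, each up a 3rd from the previous.
From C5 the diatonic shape gives C5 D5 G4 F4 C5.

C5 D5 G4 F4 C5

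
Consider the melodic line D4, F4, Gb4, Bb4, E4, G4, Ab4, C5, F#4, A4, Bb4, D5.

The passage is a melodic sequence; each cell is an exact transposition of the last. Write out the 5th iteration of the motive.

A#4 C#5 D5 F#5

The 4-note cells begin on D4, E4, F#4 — each up a 2nd from the last.
Continuing the starts: G#4 → A#4.
So cell 5 is A#4 C#5 D5 F#5.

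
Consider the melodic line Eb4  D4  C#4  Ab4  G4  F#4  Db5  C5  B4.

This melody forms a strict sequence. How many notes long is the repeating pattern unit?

3

There are 9 notes; a 3-note unit gives 3 cells:
Eb4 D4 C#4 | Ab4 G4 F#4 | Db5 C5 B4
Every group is a transposition up a 4th of the one before; no shorter unit works.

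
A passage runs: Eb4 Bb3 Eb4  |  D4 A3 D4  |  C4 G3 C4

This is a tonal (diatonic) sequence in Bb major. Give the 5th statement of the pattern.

Unit = 3 notes; the statements start on Eb4, D4, C4, moving down a 2nd each time.
Extending down a 2nd: Bb3 → A3.
Statement 5 starts on A3 and keeps the same diatonic contour: A3 Eb3 A3.

A3 Eb3 A3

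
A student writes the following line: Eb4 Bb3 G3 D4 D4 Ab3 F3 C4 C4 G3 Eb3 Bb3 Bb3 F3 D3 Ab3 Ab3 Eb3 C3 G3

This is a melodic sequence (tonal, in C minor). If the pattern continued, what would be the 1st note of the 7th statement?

F3

The unit is 4 notes. Position-1 pitches of the 5 shown cells: Eb4, D4, C4, Bb3, Ab3.
Carrying that down a 2nd forward: G3 → F3.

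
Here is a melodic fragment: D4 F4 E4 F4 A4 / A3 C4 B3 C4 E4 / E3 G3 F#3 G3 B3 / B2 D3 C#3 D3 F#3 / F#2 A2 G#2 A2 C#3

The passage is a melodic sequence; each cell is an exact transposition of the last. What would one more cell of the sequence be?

Unit = 5 notes; the statements start on D4, A3, E3, B2, F#2, moving down a 4th each time.
Statement 6 starts on C#2 and keeps the same exact contour: C#2 E2 D#2 E2 G#2.

C#2 E2 D#2 E2 G#2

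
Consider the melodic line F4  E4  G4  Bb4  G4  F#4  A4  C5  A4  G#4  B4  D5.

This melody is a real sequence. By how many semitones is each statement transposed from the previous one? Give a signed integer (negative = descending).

With a 4-note motive the entries are F4, G4, A4, each up a 2nd from the previous.
F4→G4 is 67 − 65 = 2 semitones.

2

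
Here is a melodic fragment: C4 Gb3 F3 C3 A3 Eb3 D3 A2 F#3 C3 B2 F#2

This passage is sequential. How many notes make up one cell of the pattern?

4

There are 12 notes; a 4-note unit gives 3 cells:
C4 Gb3 F3 C3 | A3 Eb3 D3 A2 | F#3 C3 B2 F#2
Each cell is the previous one down a 3rd — so the unit is 4 notes.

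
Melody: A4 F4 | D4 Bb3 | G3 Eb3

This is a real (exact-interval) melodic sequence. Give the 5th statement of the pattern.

F2 Db2

Taking 2-note groups, the heads are A4, D4, G3: the pattern moves down a 5th.
Carrying on: C3 → F2.
Statement 5 starts on F2 and keeps the same exact contour: F2 Db2.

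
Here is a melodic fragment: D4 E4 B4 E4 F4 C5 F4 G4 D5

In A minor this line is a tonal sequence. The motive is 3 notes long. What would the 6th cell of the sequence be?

Taking 3-note groups, the heads are D4, E4, F4: the pattern moves up a 2nd.
Extending up a 2nd: G4 → A4 → B4.
From B4 the diatonic shape gives B4 C5 G5.

B4 C5 G5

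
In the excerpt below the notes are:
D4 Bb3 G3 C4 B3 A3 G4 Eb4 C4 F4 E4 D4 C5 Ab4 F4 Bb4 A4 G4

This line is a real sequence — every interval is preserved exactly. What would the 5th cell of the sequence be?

The 6-note cells begin on D4, G4, C5 — each up a 4th from the last.
Extending up a 4th: F5 → Bb5.
Statement 5 starts on Bb5 and keeps the same exact contour: Bb5 Gb5 Eb5 Ab5 G5 F5.

Bb5 Gb5 Eb5 Ab5 G5 F5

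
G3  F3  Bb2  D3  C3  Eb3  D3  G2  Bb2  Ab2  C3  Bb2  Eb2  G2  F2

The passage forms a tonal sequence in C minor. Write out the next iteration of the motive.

Ab2 G2 C2 Eb2 D2

Taking 5-note groups, the heads are G3, Eb3, C3: the pattern moves down a 3rd.
Statement 4 starts on Ab2 and keeps the same diatonic contour: Ab2 G2 C2 Eb2 D2.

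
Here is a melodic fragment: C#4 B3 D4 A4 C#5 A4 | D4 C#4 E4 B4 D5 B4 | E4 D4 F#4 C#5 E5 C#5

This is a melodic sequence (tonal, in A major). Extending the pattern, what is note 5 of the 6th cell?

A5

The unit is 6 notes. Position-5 pitches of the 3 shown cells: C#5, D5, E5.
Carrying that up a 2nd forward: F#5 → G#5 → A5.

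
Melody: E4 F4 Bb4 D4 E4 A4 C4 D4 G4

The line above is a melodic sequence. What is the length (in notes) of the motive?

3

There are 9 notes; a 3-note unit gives 3 cells:
E4 F4 Bb4 | D4 E4 A4 | C4 D4 G4
That's a consistent down a 2nd shift per cell, and no other grouping gives one.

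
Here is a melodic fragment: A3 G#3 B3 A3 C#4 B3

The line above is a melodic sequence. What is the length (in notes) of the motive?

2

There are 6 notes; a 2-note unit gives 3 cells:
A3 G#3 | B3 A3 | C#4 B3
That's a consistent up a 2nd shift per cell, and no other grouping gives one.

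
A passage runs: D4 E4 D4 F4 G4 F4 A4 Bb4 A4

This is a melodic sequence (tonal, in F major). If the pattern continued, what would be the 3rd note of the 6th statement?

G5

Grouping in 3s, the 3rd note of each cell is D4, F4, A4.
Each moves up a 3rd. Continuing: C5 → E5 → G5.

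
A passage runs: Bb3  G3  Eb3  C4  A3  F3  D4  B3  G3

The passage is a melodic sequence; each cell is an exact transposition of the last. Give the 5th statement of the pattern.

With a 3-note motive the entries are Bb3, C4, D4, each up a 2nd from the previous.
Carrying on: E4 → F#4.
From F#4 the exact shape gives F#4 D#4 B3.

F#4 D#4 B3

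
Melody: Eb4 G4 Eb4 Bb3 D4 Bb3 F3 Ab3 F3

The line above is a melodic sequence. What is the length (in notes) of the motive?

Try groups of 3 (3 cells in 9 notes):
Eb4 G4 Eb4 | Bb3 D4 Bb3 | F3 Ab3 F3
Each cell is the previous one down a 4th — so the unit is 3 notes.

3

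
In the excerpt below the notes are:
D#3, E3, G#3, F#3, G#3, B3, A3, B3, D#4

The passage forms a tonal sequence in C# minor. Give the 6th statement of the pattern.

Unit = 3 notes; the statements start on D#3, F#3, A3, moving up a 3rd each time.
Extending up a 3rd: C#4 → E4 → G#4.
Statement 6 starts on G#4 and keeps the same diatonic contour: G#4 A4 C#5.

G#4 A4 C#5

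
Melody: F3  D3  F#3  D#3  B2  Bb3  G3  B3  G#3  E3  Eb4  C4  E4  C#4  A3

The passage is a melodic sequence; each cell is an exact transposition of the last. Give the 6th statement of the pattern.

The 5-note cells begin on F3, Bb3, Eb4 — each up a 4th from the last.
Continuing the starts: Ab4 → Db5 → Gb5.
So cell 6 is Gb5 Eb5 G5 E5 C5.

Gb5 Eb5 G5 E5 C5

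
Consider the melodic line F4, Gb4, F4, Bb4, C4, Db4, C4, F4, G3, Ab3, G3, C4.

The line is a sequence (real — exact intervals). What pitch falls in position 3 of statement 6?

The unit is 4 notes. Position-3 pitches of the 3 shown cells: F4, C4, G3.
Each moves down a 4th. Continuing: D3 → A2 → E2.

E2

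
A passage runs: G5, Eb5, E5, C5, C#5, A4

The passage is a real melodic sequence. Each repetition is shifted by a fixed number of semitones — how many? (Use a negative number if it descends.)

-3

The 2-note cells begin on G5, E5, C#5 — each down a 3rd from the last.
Counting half-steps from G5 to E5: -3.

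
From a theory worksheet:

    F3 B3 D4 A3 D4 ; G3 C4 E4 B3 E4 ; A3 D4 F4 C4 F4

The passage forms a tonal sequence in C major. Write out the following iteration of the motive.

B3 E4 G4 D4 G4

Taking 5-note groups, the heads are F3, G3, A3: the pattern moves up a 2nd.
So cell 4 is B3 E4 G4 D4 G4.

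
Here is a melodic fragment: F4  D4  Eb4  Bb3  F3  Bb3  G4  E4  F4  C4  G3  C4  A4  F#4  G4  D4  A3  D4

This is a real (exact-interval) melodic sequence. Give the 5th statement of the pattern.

C#5 A#4 B4 F#4 C#4 F#4

Taking 6-note groups, the heads are F4, G4, A4: the pattern moves up a 2nd.
Continuing the starts: B4 → C#5.
So cell 5 is C#5 A#4 B4 F#4 C#4 F#4.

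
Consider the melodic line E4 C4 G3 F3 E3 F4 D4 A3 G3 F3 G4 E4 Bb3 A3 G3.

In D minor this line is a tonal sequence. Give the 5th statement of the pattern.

Bb4 G4 D4 C4 Bb3

Taking 5-note groups, the heads are E4, F4, G4: the pattern moves up a 2nd.
Extending up a 2nd: A4 → Bb4.
So cell 5 is Bb4 G4 D4 C4 Bb3.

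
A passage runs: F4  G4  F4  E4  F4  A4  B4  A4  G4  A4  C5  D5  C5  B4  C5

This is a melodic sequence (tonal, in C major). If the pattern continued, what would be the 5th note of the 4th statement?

The unit is 5 notes. Position-5 pitches of the 3 shown cells: F4, A4, C5.
Each moves up a 3rd; the next is E5.

E5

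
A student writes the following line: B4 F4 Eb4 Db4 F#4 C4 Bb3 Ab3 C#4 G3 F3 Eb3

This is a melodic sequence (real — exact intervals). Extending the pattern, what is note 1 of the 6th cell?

A#2

Grouping in 4s, the 1st note of each cell is B4, F#4, C#4.
Extending down a 4th: G#3 → D#3 → A#2.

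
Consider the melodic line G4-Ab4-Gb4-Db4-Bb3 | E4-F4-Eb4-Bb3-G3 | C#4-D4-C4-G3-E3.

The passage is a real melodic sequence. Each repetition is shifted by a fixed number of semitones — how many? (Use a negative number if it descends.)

-3

The 5-note cells begin on G4, E4, C#4 — each down a 3rd from the last.
G4 to E4 spans -3 semitones.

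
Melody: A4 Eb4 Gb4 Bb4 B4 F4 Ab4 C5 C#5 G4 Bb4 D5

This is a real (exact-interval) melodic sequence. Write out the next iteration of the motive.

Unit = 4 notes; the statements start on A4, B4, C#5, moving up a 2nd each time.
Statement 4 starts on D#5 and keeps the same exact contour: D#5 A4 C5 E5.

D#5 A4 C5 E5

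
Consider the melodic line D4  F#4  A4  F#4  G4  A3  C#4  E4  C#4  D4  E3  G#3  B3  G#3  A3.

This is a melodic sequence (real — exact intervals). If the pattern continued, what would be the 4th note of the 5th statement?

A#2

Grouping in 5s, the 4th note of each cell is F#4, C#4, G#3.
Extending down a 4th: D#3 → A#2.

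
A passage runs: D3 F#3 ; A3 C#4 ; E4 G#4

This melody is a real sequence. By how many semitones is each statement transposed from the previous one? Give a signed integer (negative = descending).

Taking 2-note groups, the heads are D3, A3, E4: the pattern moves up a 5th.
D3 to A3 spans +7 semitones.

7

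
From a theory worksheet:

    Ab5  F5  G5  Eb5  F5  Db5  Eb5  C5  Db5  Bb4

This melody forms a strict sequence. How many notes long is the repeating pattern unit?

There are 10 notes; a 2-note unit gives 5 cells:
Ab5 F5 | G5 Eb5 | F5 Db5 | Eb5 C5 | Db5 Bb4
Every group is a transposition down a 2nd of the one before; no shorter unit works.

2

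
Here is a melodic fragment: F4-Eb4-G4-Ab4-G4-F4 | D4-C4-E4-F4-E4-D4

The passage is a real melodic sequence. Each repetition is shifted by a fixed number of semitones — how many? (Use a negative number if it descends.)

The 6-note cells begin on F4, D4 — each down a 3rd from the last.
F4→D4 is 62 − 65 = -3 semitones.

-3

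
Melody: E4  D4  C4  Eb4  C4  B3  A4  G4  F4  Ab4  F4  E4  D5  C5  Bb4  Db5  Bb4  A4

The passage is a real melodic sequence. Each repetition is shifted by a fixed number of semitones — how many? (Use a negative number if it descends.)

5

Unit = 6 notes; the statements start on E4, A4, D5, moving up a 4th each time.
Counting half-steps from E4 to A4: 5.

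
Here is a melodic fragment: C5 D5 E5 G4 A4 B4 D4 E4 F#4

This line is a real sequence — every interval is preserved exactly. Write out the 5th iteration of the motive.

E3 F#3 G#3

Taking 3-note groups, the heads are C5, G4, D4: the pattern moves down a 4th.
Extending down a 4th: A3 → E3.
From E3 the exact shape gives E3 F#3 G#3.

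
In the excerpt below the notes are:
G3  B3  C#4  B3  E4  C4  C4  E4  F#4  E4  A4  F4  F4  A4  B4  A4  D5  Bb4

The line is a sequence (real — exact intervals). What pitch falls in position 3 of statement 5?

With 6-note cells, note 3 of each statement runs C#4, F#4, B4.
Extending up a 4th: E5 → A5.

A5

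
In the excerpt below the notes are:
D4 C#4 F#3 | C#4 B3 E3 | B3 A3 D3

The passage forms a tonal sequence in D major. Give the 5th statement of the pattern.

Unit = 3 notes; the statements start on D4, C#4, B3, moving down a 2nd each time.
Extending down a 2nd: A3 → G3.
Statement 5 starts on G3 and keeps the same diatonic contour: G3 F#3 B2.

G3 F#3 B2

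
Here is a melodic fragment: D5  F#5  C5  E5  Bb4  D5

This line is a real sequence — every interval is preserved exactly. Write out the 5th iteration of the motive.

Gb4 Bb4

With a 2-note motive the entries are D5, C5, Bb4, each down a 2nd from the previous.
Carrying on: Ab4 → Gb4.
Statement 5 starts on Gb4 and keeps the same exact contour: Gb4 Bb4.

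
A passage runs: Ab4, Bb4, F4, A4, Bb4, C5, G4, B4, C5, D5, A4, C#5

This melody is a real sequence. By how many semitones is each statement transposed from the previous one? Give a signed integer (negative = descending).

2

With a 4-note motive the entries are Ab4, Bb4, C5, each up a 2nd from the previous.
Ab4 to Bb4 spans +2 semitones.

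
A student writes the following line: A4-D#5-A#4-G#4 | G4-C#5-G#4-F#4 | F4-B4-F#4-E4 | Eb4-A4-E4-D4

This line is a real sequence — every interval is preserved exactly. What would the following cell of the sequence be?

Db4 G4 D4 C4

With a 4-note motive the entries are A4, G4, F4, Eb4, each down a 2nd from the previous.
So cell 5 is Db4 G4 D4 C4.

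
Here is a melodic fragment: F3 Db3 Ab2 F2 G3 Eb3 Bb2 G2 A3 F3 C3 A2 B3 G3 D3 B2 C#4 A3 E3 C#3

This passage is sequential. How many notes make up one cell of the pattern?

Try groups of 4 (5 cells in 20 notes):
F3 Db3 Ab2 F2 | G3 Eb3 Bb2 G2 | A3 F3 C3 A2 | B3 G3 D3 B2 | C#4 A3 E3 C#3
Every group is a transposition up a 2nd of the one before; no shorter unit works.

4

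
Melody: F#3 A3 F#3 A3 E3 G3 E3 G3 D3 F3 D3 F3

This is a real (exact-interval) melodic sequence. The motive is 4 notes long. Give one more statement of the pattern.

C3 Eb3 C3 Eb3

Unit = 4 notes; the statements start on F#3, E3, D3, moving down a 2nd each time.
Statement 4 starts on C3 and keeps the same exact contour: C3 Eb3 C3 Eb3.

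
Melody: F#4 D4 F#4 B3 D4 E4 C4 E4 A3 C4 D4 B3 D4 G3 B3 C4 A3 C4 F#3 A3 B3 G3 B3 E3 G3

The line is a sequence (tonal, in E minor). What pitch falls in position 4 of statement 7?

Grouping in 5s, the 4th note of each cell is B3, A3, G3, F#3, E3.
Each moves down a 2nd. Continuing: D3 → C3.

C3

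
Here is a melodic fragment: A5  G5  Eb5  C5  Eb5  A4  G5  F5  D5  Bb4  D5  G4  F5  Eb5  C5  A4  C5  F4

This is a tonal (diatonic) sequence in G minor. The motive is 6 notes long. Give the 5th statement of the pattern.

Unit = 6 notes; the statements start on A5, G5, F5, moving down a 2nd each time.
Carrying on: Eb5 → D5.
From D5 the diatonic shape gives D5 C5 A4 F4 A4 D4.

D5 C5 A4 F4 A4 D4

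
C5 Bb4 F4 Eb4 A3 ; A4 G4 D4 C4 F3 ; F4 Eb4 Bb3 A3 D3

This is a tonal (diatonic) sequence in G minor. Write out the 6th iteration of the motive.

Taking 5-note groups, the heads are C5, A4, F4: the pattern moves down a 3rd.
Carrying on: D4 → Bb3 → G3.
From G3 the diatonic shape gives G3 F3 C3 Bb2 Eb2.

G3 F3 C3 Bb2 Eb2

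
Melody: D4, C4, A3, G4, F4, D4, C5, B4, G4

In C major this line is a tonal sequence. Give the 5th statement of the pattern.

B5 A5 F5

With a 3-note motive the entries are D4, G4, C5, each up a 4th from the previous.
Extending up a 4th: F5 → B5.
From B5 the diatonic shape gives B5 A5 F5.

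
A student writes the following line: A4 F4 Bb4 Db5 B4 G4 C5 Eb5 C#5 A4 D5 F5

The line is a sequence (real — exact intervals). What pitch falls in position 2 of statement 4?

With 4-note cells, note 2 of each statement runs F4, G4, A4.
Each moves up a 2nd; the next is B4.

B4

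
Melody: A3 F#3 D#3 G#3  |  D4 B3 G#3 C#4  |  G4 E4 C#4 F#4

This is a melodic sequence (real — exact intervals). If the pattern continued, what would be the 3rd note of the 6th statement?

E5

The unit is 4 notes. Position-3 pitches of the 3 shown cells: D#3, G#3, C#4.
Carrying that up a 4th forward: F#4 → B4 → E5.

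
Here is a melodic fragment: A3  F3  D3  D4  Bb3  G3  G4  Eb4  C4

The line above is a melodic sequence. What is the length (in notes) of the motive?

9 notes total. Splitting into 3 groups of 3:
A3 F3 D3 | D4 Bb3 G3 | G4 Eb4 C4
That's a consistent up a 4th shift per cell, and no other grouping gives one.

3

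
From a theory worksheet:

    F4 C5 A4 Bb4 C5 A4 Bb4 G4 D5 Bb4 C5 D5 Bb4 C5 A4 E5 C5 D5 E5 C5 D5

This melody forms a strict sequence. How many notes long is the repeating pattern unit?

Try groups of 7 (3 cells in 21 notes):
F4 C5 A4 Bb4 C5 A4 Bb4 | G4 D5 Bb4 C5 D5 Bb4 C5 | A4 E5 C5 D5 E5 C5 D5
Each cell is the previous one up a 2nd — so the unit is 7 notes.

7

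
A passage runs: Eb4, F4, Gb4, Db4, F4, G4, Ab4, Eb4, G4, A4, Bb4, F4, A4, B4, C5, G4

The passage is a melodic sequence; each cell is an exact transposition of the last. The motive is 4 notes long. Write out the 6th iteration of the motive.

C#5 D#5 E5 B4

The 4-note cells begin on Eb4, F4, G4, A4 — each up a 2nd from the last.
Carrying on: B4 → C#5.
Statement 6 starts on C#5 and keeps the same exact contour: C#5 D#5 E5 B4.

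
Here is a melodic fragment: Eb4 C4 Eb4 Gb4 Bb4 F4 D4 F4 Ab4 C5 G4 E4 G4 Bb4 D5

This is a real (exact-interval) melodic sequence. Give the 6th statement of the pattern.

C#5 A#4 C#5 E5 G#5

With a 5-note motive the entries are Eb4, F4, G4, each up a 2nd from the previous.
Carrying on: A4 → B4 → C#5.
From C#5 the exact shape gives C#5 A#4 C#5 E5 G#5.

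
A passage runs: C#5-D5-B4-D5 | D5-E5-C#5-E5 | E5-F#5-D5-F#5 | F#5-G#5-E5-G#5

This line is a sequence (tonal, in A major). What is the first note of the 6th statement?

A5

Unit = 4 notes; the statements start on C#5, D5, E5, F#5, moving up a 2nd each time.
Continuing: G#5 → A5. Statement 6 starts on A5.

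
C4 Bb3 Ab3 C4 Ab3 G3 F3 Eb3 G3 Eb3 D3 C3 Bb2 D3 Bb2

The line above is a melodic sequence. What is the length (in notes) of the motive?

5

There are 15 notes; a 5-note unit gives 3 cells:
C4 Bb3 Ab3 C4 Ab3 | G3 F3 Eb3 G3 Eb3 | D3 C3 Bb2 D3 Bb2
Every group is a transposition down a 4th of the one before; no shorter unit works.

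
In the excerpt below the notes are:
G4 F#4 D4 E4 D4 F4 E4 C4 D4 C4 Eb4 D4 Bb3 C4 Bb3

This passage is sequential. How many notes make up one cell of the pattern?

There are 15 notes; a 5-note unit gives 3 cells:
G4 F#4 D4 E4 D4 | F4 E4 C4 D4 C4 | Eb4 D4 Bb3 C4 Bb3
Each cell is the previous one down a 2nd — so the unit is 5 notes.

5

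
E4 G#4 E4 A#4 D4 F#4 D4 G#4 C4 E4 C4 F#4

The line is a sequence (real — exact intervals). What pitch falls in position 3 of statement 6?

Gb3

Grouping in 4s, the 3rd note of each cell is E4, D4, C4.
Each moves down a 2nd. Continuing: Bb3 → Ab3 → Gb3.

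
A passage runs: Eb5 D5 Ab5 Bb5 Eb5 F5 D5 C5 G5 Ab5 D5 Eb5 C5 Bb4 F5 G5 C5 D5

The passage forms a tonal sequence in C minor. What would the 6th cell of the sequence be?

The 6-note cells begin on Eb5, D5, C5 — each down a 2nd from the last.
Extending down a 2nd: Bb4 → Ab4 → G4.
So cell 6 is G4 F4 C5 D5 G4 Ab4.

G4 F4 C5 D5 G4 Ab4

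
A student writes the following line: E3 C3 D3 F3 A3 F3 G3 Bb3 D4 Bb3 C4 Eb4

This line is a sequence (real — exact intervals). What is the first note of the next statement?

Taking 4-note groups, the heads are E3, A3, D4: the pattern moves up a 4th.
The next head, up a 4th from D4, is G4.

G4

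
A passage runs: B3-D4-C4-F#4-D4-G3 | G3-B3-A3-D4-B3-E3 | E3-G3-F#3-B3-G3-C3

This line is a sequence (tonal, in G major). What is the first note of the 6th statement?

Taking 6-note groups, the heads are B3, G3, E3: the pattern moves down a 3rd.
Continuing: C3 → A2 → F#2. Statement 6 starts on F#2.

F#2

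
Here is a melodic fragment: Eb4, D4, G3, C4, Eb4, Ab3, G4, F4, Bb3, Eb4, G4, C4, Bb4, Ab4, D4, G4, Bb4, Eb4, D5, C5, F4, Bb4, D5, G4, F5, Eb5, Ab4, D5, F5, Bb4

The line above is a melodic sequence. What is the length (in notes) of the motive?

30 notes total. Splitting into 5 groups of 6:
Eb4 D4 G3 C4 Eb4 Ab3 | G4 F4 Bb3 Eb4 G4 C4 | Bb4 Ab4 D4 G4 Bb4 Eb4 | D5 C5 F4 Bb4 D5 G4 | F5 Eb5 Ab4 D5 F5 Bb4
That's a consistent up a 3rd shift per cell, and no other grouping gives one.

6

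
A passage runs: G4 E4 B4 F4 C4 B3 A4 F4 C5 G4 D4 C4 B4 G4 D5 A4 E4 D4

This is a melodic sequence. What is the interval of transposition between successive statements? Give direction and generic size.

up a 2nd

With a 6-note motive the entries are G4, A4, B4, each up a 2nd from the previous.
From G4 to A4: up a 2nd.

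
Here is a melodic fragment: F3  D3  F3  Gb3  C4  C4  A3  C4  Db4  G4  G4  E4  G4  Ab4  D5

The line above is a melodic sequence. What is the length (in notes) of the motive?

5

Try groups of 5 (3 cells in 15 notes):
F3 D3 F3 Gb3 C4 | C4 A3 C4 Db4 G4 | G4 E4 G4 Ab4 D5
Each cell is the previous one up a 5th — so the unit is 5 notes.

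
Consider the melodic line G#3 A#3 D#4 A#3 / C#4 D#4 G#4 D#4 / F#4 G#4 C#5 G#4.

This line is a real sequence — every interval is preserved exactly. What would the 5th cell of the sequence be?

E5 F#5 B5 F#5

Unit = 4 notes; the statements start on G#3, C#4, F#4, moving up a 4th each time.
Carrying on: B4 → E5.
From E5 the exact shape gives E5 F#5 B5 F#5.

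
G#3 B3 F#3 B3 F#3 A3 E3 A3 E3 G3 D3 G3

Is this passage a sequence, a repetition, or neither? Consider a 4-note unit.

sequence

Each 4-note cell is the previous one transposed down a 2nd.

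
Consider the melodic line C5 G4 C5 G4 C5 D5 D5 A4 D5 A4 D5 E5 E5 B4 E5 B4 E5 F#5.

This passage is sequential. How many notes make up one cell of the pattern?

There are 18 notes; a 6-note unit gives 3 cells:
C5 G4 C5 G4 C5 D5 | D5 A4 D5 A4 D5 E5 | E5 B4 E5 B4 E5 F#5
Each cell is the previous one up a 2nd — so the unit is 6 notes.

6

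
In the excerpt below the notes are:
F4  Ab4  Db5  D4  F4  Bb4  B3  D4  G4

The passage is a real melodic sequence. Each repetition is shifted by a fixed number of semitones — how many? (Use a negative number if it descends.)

-3

With a 3-note motive the entries are F4, D4, B3, each down a 3rd from the previous.
Counting half-steps from F4 to D4: -3.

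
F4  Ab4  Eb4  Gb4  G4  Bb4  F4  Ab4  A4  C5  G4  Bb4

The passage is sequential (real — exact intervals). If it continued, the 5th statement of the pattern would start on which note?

C#5

With a 4-note motive the entries are F4, G4, A4, each up a 2nd from the previous.
Extending the heads up a 2nd: B4 → C#5.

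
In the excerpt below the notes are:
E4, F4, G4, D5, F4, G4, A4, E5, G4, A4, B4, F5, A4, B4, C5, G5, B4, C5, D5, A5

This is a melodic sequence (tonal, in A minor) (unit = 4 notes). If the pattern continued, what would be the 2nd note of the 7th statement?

The unit is 4 notes. Position-2 pitches of the 5 shown cells: F4, G4, A4, B4, C5.
Extending up a 2nd: D5 → E5.

E5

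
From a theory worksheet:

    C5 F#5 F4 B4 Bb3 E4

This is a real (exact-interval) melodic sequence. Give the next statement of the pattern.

Eb3 A3

With a 2-note motive the entries are C5, F4, Bb3, each down a 5th from the previous.
Statement 4 starts on Eb3 and keeps the same exact contour: Eb3 A3.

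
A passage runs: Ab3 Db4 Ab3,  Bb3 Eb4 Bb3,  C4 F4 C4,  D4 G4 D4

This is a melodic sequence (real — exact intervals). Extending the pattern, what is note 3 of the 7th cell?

The unit is 3 notes. Position-3 pitches of the 4 shown cells: Ab3, Bb3, C4, D4.
Carrying that up a 2nd forward: E4 → F#4 → G#4.

G#4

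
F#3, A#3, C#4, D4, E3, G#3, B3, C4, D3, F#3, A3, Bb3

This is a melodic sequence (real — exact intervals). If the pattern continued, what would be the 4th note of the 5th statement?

Grouping in 4s, the 4th note of each cell is D4, C4, Bb3.
Extending down a 2nd: Ab3 → Gb3.

Gb3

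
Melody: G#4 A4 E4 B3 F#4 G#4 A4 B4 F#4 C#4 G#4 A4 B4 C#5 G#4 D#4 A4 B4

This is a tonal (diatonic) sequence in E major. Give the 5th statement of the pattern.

D#5 E5 B4 F#4 C#5 D#5

With a 6-note motive the entries are G#4, A4, B4, each up a 2nd from the previous.
Carrying on: C#5 → D#5.
Statement 5 starts on D#5 and keeps the same diatonic contour: D#5 E5 B4 F#4 C#5 D#5.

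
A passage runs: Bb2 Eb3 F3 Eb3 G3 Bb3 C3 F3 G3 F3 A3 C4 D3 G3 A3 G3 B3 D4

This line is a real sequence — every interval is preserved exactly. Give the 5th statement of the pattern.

Unit = 6 notes; the statements start on Bb2, C3, D3, moving up a 2nd each time.
Carrying on: E3 → F#3.
So cell 5 is F#3 B3 C#4 B3 D#4 F#4.

F#3 B3 C#4 B3 D#4 F#4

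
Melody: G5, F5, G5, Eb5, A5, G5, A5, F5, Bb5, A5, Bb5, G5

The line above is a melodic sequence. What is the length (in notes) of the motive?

There are 12 notes; a 4-note unit gives 3 cells:
G5 F5 G5 Eb5 | A5 G5 A5 F5 | Bb5 A5 Bb5 G5
Every group is a transposition up a 2nd of the one before; no shorter unit works.

4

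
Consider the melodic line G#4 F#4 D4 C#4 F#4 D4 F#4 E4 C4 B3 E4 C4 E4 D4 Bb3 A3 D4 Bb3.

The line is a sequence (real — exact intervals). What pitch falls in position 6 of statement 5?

With 6-note cells, note 6 of each statement runs D4, C4, Bb3.
Carrying that down a 2nd forward: Ab3 → Gb3.

Gb3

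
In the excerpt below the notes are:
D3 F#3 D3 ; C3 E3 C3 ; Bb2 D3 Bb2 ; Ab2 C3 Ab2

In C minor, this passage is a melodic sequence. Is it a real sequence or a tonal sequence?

real

Each cell has the same semitone pattern (4, -4) — intervals are preserved exactly.
And F#3 lies outside C minor, so the sequence is real rather than tonal.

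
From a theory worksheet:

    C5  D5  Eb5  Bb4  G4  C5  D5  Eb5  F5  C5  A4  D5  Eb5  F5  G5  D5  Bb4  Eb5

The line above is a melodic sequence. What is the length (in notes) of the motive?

6

18 notes total. Splitting into 3 groups of 6:
C5 D5 Eb5 Bb4 G4 C5 | D5 Eb5 F5 C5 A4 D5 | Eb5 F5 G5 D5 Bb4 Eb5
That's a consistent up a 2nd shift per cell, and no other grouping gives one.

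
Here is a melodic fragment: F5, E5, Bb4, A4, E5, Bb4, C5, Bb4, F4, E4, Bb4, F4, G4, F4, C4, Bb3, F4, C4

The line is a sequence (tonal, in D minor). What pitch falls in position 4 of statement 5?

Grouping in 6s, the 4th note of each cell is A4, E4, Bb3.
Extending down a 4th: F3 → C3.

C3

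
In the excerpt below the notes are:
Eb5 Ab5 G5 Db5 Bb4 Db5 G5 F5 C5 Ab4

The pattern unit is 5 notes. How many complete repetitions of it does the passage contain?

2

10 notes in groups of 5 gives 10/5 = 2 statements.
Starts: Eb5, Db5 — each down a 2nd.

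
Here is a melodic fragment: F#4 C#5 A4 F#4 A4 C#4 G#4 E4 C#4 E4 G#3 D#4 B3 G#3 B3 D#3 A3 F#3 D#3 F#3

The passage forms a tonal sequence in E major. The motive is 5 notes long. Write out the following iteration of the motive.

A2 E3 C#3 A2 C#3

Unit = 5 notes; the statements start on F#4, C#4, G#3, D#3, moving down a 4th each time.
Statement 5 starts on A2 and keeps the same diatonic contour: A2 E3 C#3 A2 C#3.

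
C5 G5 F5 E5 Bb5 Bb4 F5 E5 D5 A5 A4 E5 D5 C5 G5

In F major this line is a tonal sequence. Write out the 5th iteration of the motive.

Unit = 5 notes; the statements start on C5, Bb4, A4, moving down a 2nd each time.
Carrying on: G4 → F4.
From F4 the diatonic shape gives F4 C5 Bb4 A4 E5.

F4 C5 Bb4 A4 E5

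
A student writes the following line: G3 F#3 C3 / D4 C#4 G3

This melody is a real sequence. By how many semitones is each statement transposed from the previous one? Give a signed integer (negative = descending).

With a 3-note motive the entries are G3, D4, each up a 5th from the previous.
G3→D4 is 62 − 55 = 7 semitones.

7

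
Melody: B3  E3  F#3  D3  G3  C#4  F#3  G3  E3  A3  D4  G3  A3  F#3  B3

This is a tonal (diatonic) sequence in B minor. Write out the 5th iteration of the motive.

With a 5-note motive the entries are B3, C#4, D4, each up a 2nd from the previous.
Continuing the starts: E4 → F#4.
From F#4 the diatonic shape gives F#4 B3 C#4 A3 D4.

F#4 B3 C#4 A3 D4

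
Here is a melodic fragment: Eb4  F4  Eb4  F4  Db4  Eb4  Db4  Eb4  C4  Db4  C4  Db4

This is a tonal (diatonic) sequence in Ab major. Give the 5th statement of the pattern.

Ab3 Bb3 Ab3 Bb3

Taking 4-note groups, the heads are Eb4, Db4, C4: the pattern moves down a 2nd.
Carrying on: Bb3 → Ab3.
From Ab3 the diatonic shape gives Ab3 Bb3 Ab3 Bb3.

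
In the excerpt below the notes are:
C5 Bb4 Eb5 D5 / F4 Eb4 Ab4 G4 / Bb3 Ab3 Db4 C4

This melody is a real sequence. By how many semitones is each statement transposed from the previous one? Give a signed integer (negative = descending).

Taking 4-note groups, the heads are C5, F4, Bb3: the pattern moves down a 5th.
Counting half-steps from C5 to F4: -7.

-7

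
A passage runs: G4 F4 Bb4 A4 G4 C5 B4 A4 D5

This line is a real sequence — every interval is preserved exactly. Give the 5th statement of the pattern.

D#5 C#5 F#5

Unit = 3 notes; the statements start on G4, A4, B4, moving up a 2nd each time.
Extending up a 2nd: C#5 → D#5.
Statement 5 starts on D#5 and keeps the same exact contour: D#5 C#5 F#5.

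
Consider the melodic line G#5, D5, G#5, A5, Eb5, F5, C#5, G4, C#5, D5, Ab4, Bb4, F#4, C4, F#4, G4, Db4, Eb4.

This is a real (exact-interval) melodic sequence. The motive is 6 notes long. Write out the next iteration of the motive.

Unit = 6 notes; the statements start on G#5, C#5, F#4, moving down a 5th each time.
Statement 4 starts on B3 and keeps the same exact contour: B3 F3 B3 C4 Gb3 Ab3.

B3 F3 B3 C4 Gb3 Ab3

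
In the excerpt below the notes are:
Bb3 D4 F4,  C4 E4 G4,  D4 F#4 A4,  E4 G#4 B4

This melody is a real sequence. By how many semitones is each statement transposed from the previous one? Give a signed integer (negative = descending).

2

With a 3-note motive the entries are Bb3, C4, D4, E4, each up a 2nd from the previous.
Bb3→C4 is 60 − 58 = 2 semitones.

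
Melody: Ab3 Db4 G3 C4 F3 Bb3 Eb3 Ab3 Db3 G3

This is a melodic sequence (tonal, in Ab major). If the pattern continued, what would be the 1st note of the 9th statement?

G2

The unit is 2 notes. Position-1 pitches of the 5 shown cells: Ab3, G3, F3, Eb3, Db3.
Each moves down a 2nd. Continuing: C3 → Bb2 → Ab2 → G2.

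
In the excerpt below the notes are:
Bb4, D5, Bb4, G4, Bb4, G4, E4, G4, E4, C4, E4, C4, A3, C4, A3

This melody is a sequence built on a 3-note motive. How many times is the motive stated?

15 notes in groups of 3 gives 15/3 = 5 statements.
Starts: Bb4, G4, E4, C4, A3 — each down a 3rd.

5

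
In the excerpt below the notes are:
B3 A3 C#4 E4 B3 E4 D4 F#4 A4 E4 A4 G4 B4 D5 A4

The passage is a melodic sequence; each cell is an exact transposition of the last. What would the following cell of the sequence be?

Taking 5-note groups, the heads are B3, E4, A4: the pattern moves up a 4th.
Statement 4 starts on D5 and keeps the same exact contour: D5 C5 E5 G5 D5.

D5 C5 E5 G5 D5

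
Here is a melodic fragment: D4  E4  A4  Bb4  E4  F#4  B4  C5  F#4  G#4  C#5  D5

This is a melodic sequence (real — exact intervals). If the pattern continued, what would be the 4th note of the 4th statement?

E5

With 4-note cells, note 4 of each statement runs Bb4, C5, D5.
From D5, up a 2nd gives E5.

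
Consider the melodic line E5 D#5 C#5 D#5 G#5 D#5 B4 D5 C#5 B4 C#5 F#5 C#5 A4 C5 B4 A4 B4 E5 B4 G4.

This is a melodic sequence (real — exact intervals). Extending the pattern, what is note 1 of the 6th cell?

Grouping in 7s, the 1st note of each cell is E5, D5, C5.
Each moves down a 2nd. Continuing: Bb4 → Ab4 → Gb4.

Gb4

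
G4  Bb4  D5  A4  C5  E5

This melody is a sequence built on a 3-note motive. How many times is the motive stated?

6 notes in groups of 3 gives 6/3 = 2 statements.
Starts: G4, A4 — each up a 2nd.

2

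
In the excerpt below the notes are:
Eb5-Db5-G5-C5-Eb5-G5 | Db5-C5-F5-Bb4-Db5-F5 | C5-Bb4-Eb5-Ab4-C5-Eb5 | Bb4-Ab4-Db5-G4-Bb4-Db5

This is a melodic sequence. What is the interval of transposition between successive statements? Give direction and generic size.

down a 2nd

With a 6-note motive the entries are Eb5, Db5, C5, Bb4, each down a 2nd from the previous.
From Eb5 to Db5: down a 2nd.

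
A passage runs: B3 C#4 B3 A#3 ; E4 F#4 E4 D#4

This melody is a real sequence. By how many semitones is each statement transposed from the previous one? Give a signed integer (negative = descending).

5

Taking 4-note groups, the heads are B3, E4: the pattern moves up a 4th.
Counting half-steps from B3 to E4: 5.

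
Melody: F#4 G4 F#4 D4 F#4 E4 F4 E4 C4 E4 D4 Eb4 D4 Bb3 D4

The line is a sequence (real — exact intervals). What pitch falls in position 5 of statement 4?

Grouping in 5s, the 5th note of each cell is F#4, E4, D4.
Each moves down a 2nd; the next is C4.

C4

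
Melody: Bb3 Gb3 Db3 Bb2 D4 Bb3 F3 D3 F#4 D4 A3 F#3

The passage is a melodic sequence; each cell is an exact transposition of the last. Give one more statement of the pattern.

A#4 F#4 C#4 A#3

With a 4-note motive the entries are Bb3, D4, F#4, each up a 3rd from the previous.
So cell 4 is A#4 F#4 C#4 A#3.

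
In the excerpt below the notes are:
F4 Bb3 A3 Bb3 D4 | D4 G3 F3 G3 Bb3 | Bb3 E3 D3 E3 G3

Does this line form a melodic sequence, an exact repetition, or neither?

Each 5-note cell is the previous one transposed down a 3rd.

sequence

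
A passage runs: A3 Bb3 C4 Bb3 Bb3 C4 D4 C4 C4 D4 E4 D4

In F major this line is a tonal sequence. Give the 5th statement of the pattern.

E4 F4 G4 F4

Taking 4-note groups, the heads are A3, Bb3, C4: the pattern moves up a 2nd.
Continuing the starts: D4 → E4.
So cell 5 is E4 F4 G4 F4.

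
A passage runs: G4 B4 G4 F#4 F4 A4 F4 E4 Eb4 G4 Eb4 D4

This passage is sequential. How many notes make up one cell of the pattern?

Try groups of 4 (3 cells in 12 notes):
G4 B4 G4 F#4 | F4 A4 F4 E4 | Eb4 G4 Eb4 D4
That's a consistent down a 2nd shift per cell, and no other grouping gives one.

4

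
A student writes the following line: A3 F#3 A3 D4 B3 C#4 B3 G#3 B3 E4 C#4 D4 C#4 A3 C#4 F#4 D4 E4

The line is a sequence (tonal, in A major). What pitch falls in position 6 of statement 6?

Grouping in 6s, the 6th note of each cell is C#4, D4, E4.
Carrying that up a 2nd forward: F#4 → G#4 → A4.

A4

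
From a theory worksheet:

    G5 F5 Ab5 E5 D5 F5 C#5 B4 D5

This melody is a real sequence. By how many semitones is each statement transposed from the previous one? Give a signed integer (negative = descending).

With a 3-note motive the entries are G5, E5, C#5, each down a 3rd from the previous.
G5→E5 is 76 − 79 = -3 semitones.

-3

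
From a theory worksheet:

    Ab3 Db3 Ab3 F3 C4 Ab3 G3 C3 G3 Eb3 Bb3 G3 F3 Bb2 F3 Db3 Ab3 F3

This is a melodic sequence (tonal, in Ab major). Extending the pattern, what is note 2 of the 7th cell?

Eb2

With 6-note cells, note 2 of each statement runs Db3, C3, Bb2.
Extending down a 2nd: Ab2 → G2 → F2 → Eb2.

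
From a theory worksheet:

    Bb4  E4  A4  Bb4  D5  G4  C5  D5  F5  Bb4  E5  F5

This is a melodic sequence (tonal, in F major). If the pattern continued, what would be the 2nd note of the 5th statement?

F5

Grouping in 4s, the 2nd note of each cell is E4, G4, Bb4.
Extending up a 3rd: D5 → F5.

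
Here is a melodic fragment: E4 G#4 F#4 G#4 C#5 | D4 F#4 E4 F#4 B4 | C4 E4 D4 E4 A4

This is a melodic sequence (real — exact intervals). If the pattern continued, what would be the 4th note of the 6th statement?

With 5-note cells, note 4 of each statement runs G#4, F#4, E4.
Carrying that down a 2nd forward: D4 → C4 → Bb3.

Bb3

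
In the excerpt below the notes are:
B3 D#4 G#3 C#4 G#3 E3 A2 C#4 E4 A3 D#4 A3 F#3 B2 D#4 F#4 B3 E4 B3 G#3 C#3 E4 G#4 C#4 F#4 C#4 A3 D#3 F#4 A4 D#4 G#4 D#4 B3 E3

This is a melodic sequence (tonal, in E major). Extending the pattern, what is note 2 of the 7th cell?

With 7-note cells, note 2 of each statement runs D#4, E4, F#4, G#4, A4.
Extending up a 2nd: B4 → C#5.

C#5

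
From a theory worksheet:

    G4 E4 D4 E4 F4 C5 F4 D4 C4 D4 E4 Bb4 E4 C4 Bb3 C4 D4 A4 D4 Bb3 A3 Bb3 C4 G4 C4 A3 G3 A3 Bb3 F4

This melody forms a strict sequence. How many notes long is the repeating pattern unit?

30 notes total. Splitting into 5 groups of 6:
G4 E4 D4 E4 F4 C5 | F4 D4 C4 D4 E4 Bb4 | E4 C4 Bb3 C4 D4 A4 | D4 Bb3 A3 Bb3 C4 G4 | C4 A3 G3 A3 Bb3 F4
That's a consistent down a 2nd shift per cell, and no other grouping gives one.

6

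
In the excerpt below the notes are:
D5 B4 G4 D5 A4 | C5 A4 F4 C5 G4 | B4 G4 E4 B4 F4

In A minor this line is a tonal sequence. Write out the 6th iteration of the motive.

Unit = 5 notes; the statements start on D5, C5, B4, moving down a 2nd each time.
Carrying on: A4 → G4 → F4.
So cell 6 is F4 D4 B3 F4 C4.

F4 D4 B3 F4 C4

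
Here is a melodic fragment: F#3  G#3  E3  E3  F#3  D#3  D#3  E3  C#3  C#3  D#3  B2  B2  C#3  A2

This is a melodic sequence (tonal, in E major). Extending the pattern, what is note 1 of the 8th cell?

F#2

Grouping in 3s, the 1st note of each cell is F#3, E3, D#3, C#3, B2.
Each moves down a 2nd. Continuing: A2 → G#2 → F#2.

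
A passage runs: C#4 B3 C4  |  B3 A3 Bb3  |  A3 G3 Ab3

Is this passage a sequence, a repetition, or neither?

sequence

Each 3-note cell is the previous one transposed down a 2nd.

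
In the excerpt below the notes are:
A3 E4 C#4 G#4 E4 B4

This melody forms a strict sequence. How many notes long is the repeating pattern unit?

There are 6 notes; a 2-note unit gives 3 cells:
A3 E4 | C#4 G#4 | E4 B4
Every group is a transposition up a 3rd of the one before; no shorter unit works.

2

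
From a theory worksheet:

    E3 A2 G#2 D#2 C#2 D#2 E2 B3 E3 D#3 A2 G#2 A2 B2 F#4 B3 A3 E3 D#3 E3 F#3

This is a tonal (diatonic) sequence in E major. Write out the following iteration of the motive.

C#5 F#4 E4 B3 A3 B3 C#4

Unit = 7 notes; the statements start on E3, B3, F#4, moving up a 5th each time.
So cell 4 is C#5 F#4 E4 B3 A3 B3 C#4.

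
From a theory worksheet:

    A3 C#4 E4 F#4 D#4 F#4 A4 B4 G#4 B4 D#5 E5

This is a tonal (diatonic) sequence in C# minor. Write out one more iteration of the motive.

With a 4-note motive the entries are A3, D#4, G#4, each up a 4th from the previous.
So cell 4 is C#5 E5 G#5 A5.

C#5 E5 G#5 A5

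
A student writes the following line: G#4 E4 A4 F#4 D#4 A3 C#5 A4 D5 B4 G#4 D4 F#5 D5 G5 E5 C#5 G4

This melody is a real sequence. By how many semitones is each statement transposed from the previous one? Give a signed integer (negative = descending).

The 6-note cells begin on G#4, C#5, F#5 — each up a 4th from the last.
G#4 to C#5 spans +5 semitones.

5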